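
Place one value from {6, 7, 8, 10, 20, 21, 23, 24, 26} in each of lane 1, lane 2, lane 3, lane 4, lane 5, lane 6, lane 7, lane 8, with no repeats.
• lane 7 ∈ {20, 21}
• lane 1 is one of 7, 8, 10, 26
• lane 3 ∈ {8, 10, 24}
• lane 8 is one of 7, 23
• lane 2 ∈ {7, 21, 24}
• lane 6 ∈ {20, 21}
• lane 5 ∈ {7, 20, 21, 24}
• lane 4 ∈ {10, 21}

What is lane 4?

The 8 variables draw from only 8 values {7, 8, 10, 20, 21, 23, 24, 26}, so each is used; only lane 8 can be 23, hence lane 8 = 23.
The 7 still-open variables together cover exactly {7, 8, 10, 20, 21, 24, 26} — 7 values for 7 variables — and 26 appears only in lane 1's list, so lane 1 = 26.
The 6 still-open variables together cover exactly {7, 8, 10, 20, 21, 24} — 6 values for 6 variables — and 8 appears only in lane 3's list, so lane 3 = 8.
Among the 5 still-open variables, 10 fits only lane 4 (and all 5 values in {7, 10, 20, 21, 24} must be used), so lane 4 = 10.

10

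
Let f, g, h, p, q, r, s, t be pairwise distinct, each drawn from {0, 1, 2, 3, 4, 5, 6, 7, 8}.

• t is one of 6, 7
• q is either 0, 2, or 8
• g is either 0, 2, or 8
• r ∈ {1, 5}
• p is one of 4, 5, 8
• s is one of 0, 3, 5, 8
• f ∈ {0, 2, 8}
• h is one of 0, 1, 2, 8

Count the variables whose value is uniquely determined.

The 3 variables f, g, q are confined to {0, 2, 8}, which locks those values in; drop them from h, p, s.
h must be 1 (only option left). Strike 1 from r.
That leaves r = 5. Eliminate 5 elsewhere: p, s.
That leaves s = 3.
p has just one choice, so p = 4.
Determined: h=1, p=4, r=5, s=3. The other variables each still have more than one consistent value. That makes 4.

4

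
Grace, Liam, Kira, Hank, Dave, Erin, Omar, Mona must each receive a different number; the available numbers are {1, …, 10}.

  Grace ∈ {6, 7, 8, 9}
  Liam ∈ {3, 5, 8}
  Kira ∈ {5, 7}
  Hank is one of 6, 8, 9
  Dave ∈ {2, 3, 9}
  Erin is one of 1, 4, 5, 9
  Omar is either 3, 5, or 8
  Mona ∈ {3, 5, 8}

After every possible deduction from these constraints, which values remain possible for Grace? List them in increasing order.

Liam, Omar, Mona between them cover only {3, 5, 8} — a naked triple. Remove those values from Grace, Kira, Hank, Dave, Erin.
Kira must be 7 (only option left). Remove 7 from Grace.
Grace and Hank share exactly the 2 values {6, 9}; by pigeonhole those values go to them, so strike 6, 9 from Dave, Erin.
Dave must be 2 (only option left).
No further eliminations apply; Grace can still be any of 6, 9.

6, 9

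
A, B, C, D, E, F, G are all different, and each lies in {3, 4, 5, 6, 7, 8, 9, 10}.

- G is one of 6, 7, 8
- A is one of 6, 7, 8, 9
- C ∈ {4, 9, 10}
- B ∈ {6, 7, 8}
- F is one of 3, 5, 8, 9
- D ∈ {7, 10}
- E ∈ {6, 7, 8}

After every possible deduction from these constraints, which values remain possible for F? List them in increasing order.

B, E, G share exactly the 3 values {6, 7, 8}; by pigeonhole those values go to them, so strike 6, 7, 8 from A, D, F.
A's domain is down to {9}, so A = 9. Strike 9 from C, F.
D's domain is down to {10}, so D = 10. So C can't be 10.
C must be 4 (only option left).
No further eliminations apply; F can still be any of 3, 5.

3, 5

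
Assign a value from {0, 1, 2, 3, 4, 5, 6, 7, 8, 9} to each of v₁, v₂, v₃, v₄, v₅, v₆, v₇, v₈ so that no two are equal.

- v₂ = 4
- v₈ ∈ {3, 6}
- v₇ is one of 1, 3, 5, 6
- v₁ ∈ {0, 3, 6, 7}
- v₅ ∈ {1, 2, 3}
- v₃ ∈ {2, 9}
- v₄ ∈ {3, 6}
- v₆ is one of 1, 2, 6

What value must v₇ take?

v₂ must be 4 (only option left).
v₄ and v₈ between them cover only {3, 6} — a naked pair. Remove those values from v₁, v₅, v₆, v₇.
v₅ and v₆ between them cover only {1, 2} — a naked pair. Remove those values from v₃, v₇.
So v₇ = 5.

5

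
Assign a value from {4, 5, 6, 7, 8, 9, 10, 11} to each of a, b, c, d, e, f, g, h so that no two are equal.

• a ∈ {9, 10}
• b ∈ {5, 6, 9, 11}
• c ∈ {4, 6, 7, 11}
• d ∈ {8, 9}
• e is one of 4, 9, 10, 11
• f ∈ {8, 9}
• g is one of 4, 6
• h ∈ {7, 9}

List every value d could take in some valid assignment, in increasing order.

8, 9

Among the 8 variables, 5 fits only b (and all 8 values in {4, 5, 6, 7, 8, 9, 10, 11} must be used), so b = 5.
d and f share exactly the 2 values {8, 9}; by pigeonhole those values go to them, so strike 8, 9 from a, e, h.
a's domain is down to {10}, so a = 10. Eliminate 10 elsewhere: e.
h has just one choice, so h = 7. So c can't be 7.
No further eliminations apply; d can still be any of 8, 9.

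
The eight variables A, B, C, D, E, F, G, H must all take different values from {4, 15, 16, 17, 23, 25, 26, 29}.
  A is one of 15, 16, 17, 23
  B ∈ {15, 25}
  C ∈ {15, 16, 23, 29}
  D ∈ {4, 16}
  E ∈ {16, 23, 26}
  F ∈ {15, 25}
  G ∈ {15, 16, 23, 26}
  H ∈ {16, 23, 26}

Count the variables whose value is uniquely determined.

3

The 8 variables draw from only 8 values {4, 15, 16, 17, 23, 25, 26, 29}, so each is used; only D can be 4, hence D = 4.
The 7 still-open variables together cover exactly {15, 16, 17, 23, 25, 26, 29} — 7 values for 7 variables — and 17 appears only in A's list, so A = 17.
Among the 6 still-open variables, 29 fits only C (and all 6 values in {15, 16, 23, 25, 26, 29} must be used), so C = 29.
B and F share exactly the 2 values {15, 25}; by pigeonhole those values go to them, so strike 15, 25 from G.
Determined: A=17, C=29, D=4. The other variables each still have more than one consistent value. That makes 3.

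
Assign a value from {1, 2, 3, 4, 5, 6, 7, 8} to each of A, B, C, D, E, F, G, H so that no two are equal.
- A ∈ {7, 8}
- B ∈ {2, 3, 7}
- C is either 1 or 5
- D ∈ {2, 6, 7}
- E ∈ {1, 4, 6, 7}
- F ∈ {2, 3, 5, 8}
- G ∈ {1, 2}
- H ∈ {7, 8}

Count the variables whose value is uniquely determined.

The 8 variables together cover exactly {1, 2, 3, 4, 5, 6, 7, 8} — 8 values for 8 variables — and 4 appears only in E's list, so E = 4.
The 7 still-open variables together cover exactly {1, 2, 3, 5, 6, 7, 8} — 7 values for 7 variables — and 6 appears only in D's list, so D = 6.
A and H share exactly the 2 values {7, 8}; by pigeonhole those values go to them, so strike 7, 8 from B, F.
Determined: D=6, E=4. The other variables each still have more than one consistent value. That makes 2.

2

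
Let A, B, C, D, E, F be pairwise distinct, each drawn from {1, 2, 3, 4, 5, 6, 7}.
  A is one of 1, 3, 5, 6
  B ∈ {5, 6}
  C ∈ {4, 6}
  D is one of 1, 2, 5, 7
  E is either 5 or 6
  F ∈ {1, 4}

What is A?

3

B and E share exactly the 2 values {5, 6}; by pigeonhole those values go to them, so strike 5, 6 from A, C, D.
C must be 4 (only option left). Remove 4 from F.
F must be 1 (only option left). Strike 1 from A, D.
So A = 3.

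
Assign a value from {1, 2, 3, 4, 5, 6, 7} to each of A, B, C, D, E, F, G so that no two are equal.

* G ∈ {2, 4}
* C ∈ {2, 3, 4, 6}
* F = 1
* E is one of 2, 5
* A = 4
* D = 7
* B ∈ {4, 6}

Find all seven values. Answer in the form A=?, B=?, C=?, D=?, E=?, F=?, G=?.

A must be 4 (only option left). So B, C, G can't be 4.
That leaves B = 6. So C can't be 6.
That leaves D = 7.
That leaves F = 1.
That leaves G = 2. Strike 2 from C, E.
That leaves C = 3.
E's domain is down to {5}, so E = 5.

A=4, B=6, C=3, D=7, E=5, F=1, G=2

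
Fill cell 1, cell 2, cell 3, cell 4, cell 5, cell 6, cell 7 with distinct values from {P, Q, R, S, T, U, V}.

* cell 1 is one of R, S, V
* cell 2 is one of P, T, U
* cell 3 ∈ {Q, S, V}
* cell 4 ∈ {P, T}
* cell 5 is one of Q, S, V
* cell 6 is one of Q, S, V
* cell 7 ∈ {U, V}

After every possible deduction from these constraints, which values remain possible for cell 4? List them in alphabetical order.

The 7 variables draw from only 7 values {P, Q, R, S, T, U, V}, so each is used; only cell 1 can be R, hence cell 1 = R.
cell 3, cell 5, cell 6 between them cover only {Q, S, V} — a naked triple. Remove those values from cell 7.
That leaves cell 7 = U. Eliminate U elsewhere: cell 2.
No further eliminations apply; cell 4 can still be any of P, T.

P, T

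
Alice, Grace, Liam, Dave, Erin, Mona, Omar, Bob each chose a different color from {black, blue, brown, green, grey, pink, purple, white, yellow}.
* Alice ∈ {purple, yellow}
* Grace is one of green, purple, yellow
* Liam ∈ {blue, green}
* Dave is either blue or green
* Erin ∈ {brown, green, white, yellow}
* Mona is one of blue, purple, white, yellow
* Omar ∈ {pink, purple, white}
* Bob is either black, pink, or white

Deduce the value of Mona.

white

The 8 variables together cover exactly {black, blue, brown, green, pink, purple, white, yellow} — 8 values for 8 variables — and black appears only in Bob's list, so Bob = black.
The 7 still-open variables together cover exactly {blue, brown, green, pink, purple, white, yellow} — 7 values for 7 variables — and brown appears only in Erin's list, so Erin = brown.
The 6 still-open variables together cover exactly {blue, green, pink, purple, white, yellow} — 6 values for 6 variables — and pink appears only in Omar's list, so Omar = pink.
The 5 still-open variables together cover exactly {blue, green, purple, white, yellow} — 5 values for 5 variables — and white appears only in Mona's list, so Mona = white.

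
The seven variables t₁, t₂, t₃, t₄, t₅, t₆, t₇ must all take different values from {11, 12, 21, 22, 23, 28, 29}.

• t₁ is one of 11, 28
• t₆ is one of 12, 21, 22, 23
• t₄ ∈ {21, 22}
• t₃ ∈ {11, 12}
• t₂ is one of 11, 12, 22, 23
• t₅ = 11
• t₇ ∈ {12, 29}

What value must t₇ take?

t₅ must be 11 (only option left). Strike 11 from t₁, t₂, t₃.
That leaves t₁ = 28.
That leaves t₃ = 12. So t₂, t₆, t₇ can't be 12.
So t₇ = 29.

29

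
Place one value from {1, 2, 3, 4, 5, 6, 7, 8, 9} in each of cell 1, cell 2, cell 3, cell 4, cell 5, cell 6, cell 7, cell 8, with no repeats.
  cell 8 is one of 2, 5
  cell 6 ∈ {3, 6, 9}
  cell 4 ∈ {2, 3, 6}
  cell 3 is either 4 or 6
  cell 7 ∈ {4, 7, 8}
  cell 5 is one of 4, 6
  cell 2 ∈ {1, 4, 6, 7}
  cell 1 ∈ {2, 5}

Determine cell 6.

9

The 2 variables cell 1 and cell 8 are confined to {2, 5}, which locks those values in; drop them from cell 4.
cell 3 and cell 5 between them cover only {4, 6} — a naked pair. Remove those values from cell 2, cell 4, cell 6, cell 7.
cell 4's domain is down to {3}, so cell 4 = 3. Eliminate 3 elsewhere: cell 6.
So cell 6 = 9.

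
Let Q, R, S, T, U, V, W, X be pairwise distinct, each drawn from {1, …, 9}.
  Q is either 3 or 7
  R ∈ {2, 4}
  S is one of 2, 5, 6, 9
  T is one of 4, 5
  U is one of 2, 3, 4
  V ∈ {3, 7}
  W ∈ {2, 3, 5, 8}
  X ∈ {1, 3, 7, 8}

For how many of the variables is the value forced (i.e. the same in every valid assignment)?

Q and V between them cover only {3, 7} — a naked pair. Remove those values from U, W, X.
R and U between them cover only {2, 4} — a naked pair. Remove those values from S, T, W.
T has just one choice, so T = 5. Eliminate 5 elsewhere: S, W.
W has just one choice, so W = 8. Remove 8 from X.
That leaves X = 1.
Determined: T=5, W=8, X=1. The other variables each still have more than one consistent value. That makes 3.

3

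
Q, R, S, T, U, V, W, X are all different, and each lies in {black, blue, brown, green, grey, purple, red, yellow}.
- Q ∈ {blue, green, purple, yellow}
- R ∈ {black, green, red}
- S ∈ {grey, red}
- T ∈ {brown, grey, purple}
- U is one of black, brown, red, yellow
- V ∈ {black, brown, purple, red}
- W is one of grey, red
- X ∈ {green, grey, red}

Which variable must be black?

The 8 variables together cover exactly {black, blue, brown, green, grey, purple, red, yellow} — 8 values for 8 variables — and blue appears only in Q's list, so Q = blue.
The 7 still-open variables draw from only 7 values {black, brown, green, grey, purple, red, yellow}, so each is used; only U can be yellow, hence U = yellow.
S and W share exactly the 2 values {grey, red}; by pigeonhole those values go to them, so strike grey, red from R, T, V, X.
That leaves X = green. So R can't be green.
So black goes to R.

R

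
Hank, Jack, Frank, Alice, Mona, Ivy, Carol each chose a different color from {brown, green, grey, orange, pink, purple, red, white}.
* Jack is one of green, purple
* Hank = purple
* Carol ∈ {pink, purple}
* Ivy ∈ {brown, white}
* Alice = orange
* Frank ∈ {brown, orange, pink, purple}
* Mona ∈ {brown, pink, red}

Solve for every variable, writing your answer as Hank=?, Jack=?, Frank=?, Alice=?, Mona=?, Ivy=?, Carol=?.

Hank's domain is down to {purple}, so Hank = purple. Eliminate purple elsewhere: Jack, Frank, Carol.
Jack's domain is down to {green}, so Jack = green.
That leaves Alice = orange. So Frank can't be orange.
Carol has just one choice, so Carol = pink. Strike pink from Frank, Mona.
Frank must be brown (only option left). Eliminate brown elsewhere: Mona, Ivy.
That leaves Mona = red.
That leaves Ivy = white.

Hank=purple, Jack=green, Frank=brown, Alice=orange, Mona=red, Ivy=white, Carol=pink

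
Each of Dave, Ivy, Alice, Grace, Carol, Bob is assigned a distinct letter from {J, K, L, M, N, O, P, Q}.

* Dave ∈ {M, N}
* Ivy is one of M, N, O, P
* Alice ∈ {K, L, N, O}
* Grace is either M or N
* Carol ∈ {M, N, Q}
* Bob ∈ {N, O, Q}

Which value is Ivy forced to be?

Dave and Grace between them cover only {M, N} — a naked pair. Remove those values from Ivy, Alice, Carol, Bob.
Carol's domain is down to {Q}, so Carol = Q. Eliminate Q elsewhere: Bob.
That leaves Bob = O. So Ivy, Alice can't be O.
So Ivy = P.

P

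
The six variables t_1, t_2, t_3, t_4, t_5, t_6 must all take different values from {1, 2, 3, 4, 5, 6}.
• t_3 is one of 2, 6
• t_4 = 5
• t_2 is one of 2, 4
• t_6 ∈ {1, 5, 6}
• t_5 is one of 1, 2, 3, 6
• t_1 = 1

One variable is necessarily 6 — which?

t_6

t_1 must be 1 (only option left). Remove 1 from t_5, t_6.
That leaves t_4 = 5. Strike 5 from t_6.
So 6 goes to t_6.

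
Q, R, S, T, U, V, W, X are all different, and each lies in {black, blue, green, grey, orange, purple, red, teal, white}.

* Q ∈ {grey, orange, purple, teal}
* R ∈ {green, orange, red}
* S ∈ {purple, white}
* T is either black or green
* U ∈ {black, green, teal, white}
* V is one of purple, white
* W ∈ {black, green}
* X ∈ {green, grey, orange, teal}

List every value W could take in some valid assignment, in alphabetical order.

black, green

The 8 variables together cover exactly {black, green, grey, orange, purple, red, teal, white} — 8 values for 8 variables — and red appears only in R's list, so R = red.
The 2 variables S and V are confined to {purple, white}, which locks those values in; drop them from Q, U.
T and W share exactly the 2 values {black, green}; by pigeonhole those values go to them, so strike black, green from U, X.
U has just one choice, so U = teal. Eliminate teal elsewhere: Q, X.
No further eliminations apply; W can still be any of black, green.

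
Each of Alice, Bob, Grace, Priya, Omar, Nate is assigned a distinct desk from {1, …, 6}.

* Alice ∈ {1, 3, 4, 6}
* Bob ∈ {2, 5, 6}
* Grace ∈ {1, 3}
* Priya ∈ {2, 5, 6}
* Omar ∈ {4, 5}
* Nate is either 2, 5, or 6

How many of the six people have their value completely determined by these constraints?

The 3 variables Bob, Priya, Nate are confined to {2, 5, 6}, which locks those values in; drop them from Alice, Omar.
Omar's domain is down to {4}, so Omar = 4. Eliminate 4 elsewhere: Alice.
Determined: Omar=4. The other people each still have more than one consistent value. That makes 1.

1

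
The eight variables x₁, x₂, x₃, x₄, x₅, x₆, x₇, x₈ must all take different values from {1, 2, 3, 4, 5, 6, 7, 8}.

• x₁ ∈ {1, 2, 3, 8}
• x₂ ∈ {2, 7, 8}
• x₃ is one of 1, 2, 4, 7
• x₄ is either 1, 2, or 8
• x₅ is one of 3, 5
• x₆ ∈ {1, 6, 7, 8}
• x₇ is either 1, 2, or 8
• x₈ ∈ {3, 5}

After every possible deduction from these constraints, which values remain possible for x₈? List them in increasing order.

3, 5

Among the 8 variables, 4 fits only x₃ (and all 8 values in {1, 2, 3, 4, 5, 6, 7, 8} must be used), so x₃ = 4.
The 7 still-open variables together cover exactly {1, 2, 3, 5, 6, 7, 8} — 7 values for 7 variables — and 6 appears only in x₆'s list, so x₆ = 6.
The 6 still-open variables together cover exactly {1, 2, 3, 5, 7, 8} — 6 values for 6 variables — and 7 appears only in x₂'s list, so x₂ = 7.
The 2 variables x₅ and x₈ are confined to {3, 5}, which locks those values in; drop them from x₁.
No further eliminations apply; x₈ can still be any of 3, 5.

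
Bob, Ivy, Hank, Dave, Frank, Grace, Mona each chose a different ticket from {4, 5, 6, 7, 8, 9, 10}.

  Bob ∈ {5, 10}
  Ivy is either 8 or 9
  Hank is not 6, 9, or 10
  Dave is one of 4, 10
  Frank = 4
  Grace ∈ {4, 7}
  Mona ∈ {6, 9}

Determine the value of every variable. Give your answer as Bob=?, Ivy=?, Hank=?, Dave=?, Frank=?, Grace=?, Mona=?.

Frank has just one choice, so Frank = 4. Strike 4 from Hank, Dave, Grace.
Grace has just one choice, so Grace = 7. So Hank can't be 7.
Dave has just one choice, so Dave = 10. So Bob can't be 10.
That leaves Bob = 5. Remove 5 from Hank.
That leaves Hank = 8. So Ivy can't be 8.
That leaves Ivy = 9. Remove 9 from Mona.
Mona has just one choice, so Mona = 6.

Bob=5, Ivy=9, Hank=8, Dave=10, Frank=4, Grace=7, Mona=6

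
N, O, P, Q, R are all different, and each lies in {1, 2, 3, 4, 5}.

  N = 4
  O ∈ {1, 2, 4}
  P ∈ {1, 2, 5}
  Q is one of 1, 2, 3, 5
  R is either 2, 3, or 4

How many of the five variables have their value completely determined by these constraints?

N's domain is down to {4}, so N = 4. Strike 4 from O, R.
Determined: N=4. The other variables each still have more than one consistent value. That makes 1.

1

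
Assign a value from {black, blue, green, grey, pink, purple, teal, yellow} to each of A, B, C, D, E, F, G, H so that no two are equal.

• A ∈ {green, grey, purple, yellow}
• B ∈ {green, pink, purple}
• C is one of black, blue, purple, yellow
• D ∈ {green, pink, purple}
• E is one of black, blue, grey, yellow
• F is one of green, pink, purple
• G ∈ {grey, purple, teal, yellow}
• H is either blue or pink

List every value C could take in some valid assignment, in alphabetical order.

black, yellow

The 8 variables together cover exactly {black, blue, green, grey, pink, purple, teal, yellow} — 8 values for 8 variables — and teal appears only in G's list, so G = teal.
B, D, F share exactly the 3 values {green, pink, purple}; by pigeonhole those values go to them, so strike green, pink, purple from A, C, H.
That leaves H = blue. So C, E can't be blue.
No further eliminations apply; C can still be any of black, yellow.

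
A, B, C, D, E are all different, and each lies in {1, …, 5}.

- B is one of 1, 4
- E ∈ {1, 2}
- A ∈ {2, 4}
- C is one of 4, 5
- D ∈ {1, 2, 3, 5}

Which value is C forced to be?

5

The 5 variables together cover exactly {1, 2, 3, 4, 5} — 5 values for 5 variables — and 3 appears only in D's list, so D = 3.
Among the 4 still-open variables, 5 fits only C (and all 4 values in {1, 2, 4, 5} must be used), so C = 5.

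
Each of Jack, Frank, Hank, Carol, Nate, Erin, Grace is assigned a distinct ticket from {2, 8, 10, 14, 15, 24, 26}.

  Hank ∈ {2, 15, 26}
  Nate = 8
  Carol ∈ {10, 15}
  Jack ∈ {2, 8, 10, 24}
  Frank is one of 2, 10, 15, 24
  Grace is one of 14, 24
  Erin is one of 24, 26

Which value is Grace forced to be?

14

Nate's domain is down to {8}, so Nate = 8. Remove 8 from Jack.
The 6 still-open variables together cover exactly {2, 10, 14, 15, 24, 26} — 6 values for 6 variables — and 14 appears only in Grace's list, so Grace = 14.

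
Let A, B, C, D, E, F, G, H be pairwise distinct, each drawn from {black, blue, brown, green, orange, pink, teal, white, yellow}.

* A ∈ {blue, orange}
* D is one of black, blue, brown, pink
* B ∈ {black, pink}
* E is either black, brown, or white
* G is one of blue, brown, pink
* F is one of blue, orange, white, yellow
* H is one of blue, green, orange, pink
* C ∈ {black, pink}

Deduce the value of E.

The 8 variables together cover exactly {black, blue, brown, green, orange, pink, white, yellow} — 8 values for 8 variables — and green appears only in H's list, so H = green.
Among the 7 still-open variables, yellow fits only F (and all 7 values in {black, blue, brown, orange, pink, white, yellow} must be used), so F = yellow.
The 6 still-open variables together cover exactly {black, blue, brown, orange, pink, white} — 6 values for 6 variables — and orange appears only in A's list, so A = orange.
The 5 still-open variables together cover exactly {black, blue, brown, pink, white} — 5 values for 5 variables — and white appears only in E's list, so E = white.

white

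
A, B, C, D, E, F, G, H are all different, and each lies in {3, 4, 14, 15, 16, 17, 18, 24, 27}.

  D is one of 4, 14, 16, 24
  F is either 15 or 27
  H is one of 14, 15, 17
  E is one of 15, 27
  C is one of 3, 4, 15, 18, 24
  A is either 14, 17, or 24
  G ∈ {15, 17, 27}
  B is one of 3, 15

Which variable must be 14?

E and F between them cover only {15, 27} — a naked pair. Remove those values from B, C, G, H.
That leaves B = 3. Strike 3 from C.
G must be 17 (only option left). Eliminate 17 elsewhere: A, H.
So 14 goes to H.

H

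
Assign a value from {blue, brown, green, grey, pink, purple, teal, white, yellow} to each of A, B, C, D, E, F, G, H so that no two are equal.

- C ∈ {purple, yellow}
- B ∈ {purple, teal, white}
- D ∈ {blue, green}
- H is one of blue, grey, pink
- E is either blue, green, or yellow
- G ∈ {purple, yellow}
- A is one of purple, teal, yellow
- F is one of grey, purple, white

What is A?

Among the 8 variables, pink fits only H (and all 8 values in {blue, green, grey, pink, purple, teal, white, yellow} must be used), so H = pink.
The 7 still-open variables together cover exactly {blue, green, grey, purple, teal, white, yellow} — 7 values for 7 variables — and grey appears only in F's list, so F = grey.
The 6 still-open variables together cover exactly {blue, green, purple, teal, white, yellow} — 6 values for 6 variables — and white appears only in B's list, so B = white.
The 5 still-open variables draw from only 5 values {blue, green, purple, teal, yellow}, so each is used; only A can be teal, hence A = teal.

teal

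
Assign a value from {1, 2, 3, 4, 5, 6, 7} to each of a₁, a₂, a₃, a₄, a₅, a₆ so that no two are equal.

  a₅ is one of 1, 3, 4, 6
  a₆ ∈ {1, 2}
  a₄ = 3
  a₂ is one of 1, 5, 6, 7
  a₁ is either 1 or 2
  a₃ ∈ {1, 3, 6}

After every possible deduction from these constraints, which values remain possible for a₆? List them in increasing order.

a₄ has just one choice, so a₄ = 3. Remove 3 from a₃, a₅.
a₁ and a₆ share exactly the 2 values {1, 2}; by pigeonhole those values go to them, so strike 1, 2 from a₂, a₃, a₅.
a₃ must be 6 (only option left). Strike 6 from a₂, a₅.
That leaves a₅ = 4.
No further eliminations apply; a₆ can still be any of 1, 2.

1, 2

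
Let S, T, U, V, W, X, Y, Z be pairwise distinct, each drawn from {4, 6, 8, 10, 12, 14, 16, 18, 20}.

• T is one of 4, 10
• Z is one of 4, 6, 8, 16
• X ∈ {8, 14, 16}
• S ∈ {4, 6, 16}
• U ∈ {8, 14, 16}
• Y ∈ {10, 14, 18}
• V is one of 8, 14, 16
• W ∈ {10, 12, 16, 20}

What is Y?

18

The 3 variables U, V, X are confined to {8, 14, 16}, which locks those values in; drop them from S, W, Y, Z.
S and Z between them cover only {4, 6} — a naked pair. Remove those values from T.
T's domain is down to {10}, so T = 10. Remove 10 from W, Y.
So Y = 18.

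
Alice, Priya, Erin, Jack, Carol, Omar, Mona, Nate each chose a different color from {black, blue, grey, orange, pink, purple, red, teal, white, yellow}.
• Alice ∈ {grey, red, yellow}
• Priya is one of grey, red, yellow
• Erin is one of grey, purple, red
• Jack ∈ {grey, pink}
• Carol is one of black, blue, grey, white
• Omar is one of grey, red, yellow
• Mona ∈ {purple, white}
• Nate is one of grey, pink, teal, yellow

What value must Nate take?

teal

Alice, Priya, Omar share exactly the 3 values {grey, red, yellow}; by pigeonhole those values go to them, so strike grey, red, yellow from Erin, Jack, Carol, Nate.
Erin's domain is down to {purple}, so Erin = purple. Strike purple from Mona.
That leaves Jack = pink. Strike pink from Nate.
So Nate = teal.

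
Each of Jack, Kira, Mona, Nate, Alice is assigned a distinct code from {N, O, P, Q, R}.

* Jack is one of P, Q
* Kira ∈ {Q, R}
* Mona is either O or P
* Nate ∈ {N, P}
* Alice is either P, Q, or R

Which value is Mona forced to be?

O

Among the 5 variables, N fits only Nate (and all 5 values in {N, O, P, Q, R} must be used), so Nate = N.
The 4 still-open variables together cover exactly {O, P, Q, R} — 4 values for 4 variables — and O appears only in Mona's list, so Mona = O.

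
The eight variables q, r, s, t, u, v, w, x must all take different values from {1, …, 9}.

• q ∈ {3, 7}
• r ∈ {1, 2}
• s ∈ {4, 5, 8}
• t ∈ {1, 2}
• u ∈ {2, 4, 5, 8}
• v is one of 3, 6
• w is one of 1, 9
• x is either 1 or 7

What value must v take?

r and t between them cover only {1, 2} — a naked pair. Remove those values from u, w, x.
w's domain is down to {9}, so w = 9.
That leaves x = 7. Strike 7 from q.
q must be 3 (only option left). So v can't be 3.
So v = 6.

6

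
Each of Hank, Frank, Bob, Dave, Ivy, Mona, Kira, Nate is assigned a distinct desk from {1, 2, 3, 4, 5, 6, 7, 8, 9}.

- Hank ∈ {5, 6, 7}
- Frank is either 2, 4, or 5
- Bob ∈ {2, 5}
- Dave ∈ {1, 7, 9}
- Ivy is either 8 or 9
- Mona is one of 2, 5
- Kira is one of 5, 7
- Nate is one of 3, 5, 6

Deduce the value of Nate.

Bob and Mona between them cover only {2, 5} — a naked pair. Remove those values from Hank, Frank, Kira, Nate.
That leaves Frank = 4.
Kira must be 7 (only option left). Eliminate 7 elsewhere: Hank, Dave.
Hank must be 6 (only option left). Remove 6 from Nate.
So Nate = 3.

3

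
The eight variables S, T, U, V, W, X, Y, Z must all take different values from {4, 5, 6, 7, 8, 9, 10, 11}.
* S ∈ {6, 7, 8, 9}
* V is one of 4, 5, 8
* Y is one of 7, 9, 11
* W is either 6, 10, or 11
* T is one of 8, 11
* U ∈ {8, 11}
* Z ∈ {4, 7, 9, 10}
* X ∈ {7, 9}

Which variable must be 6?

S

Among the 8 variables, 5 fits only V (and all 8 values in {4, 5, 6, 7, 8, 9, 10, 11} must be used), so V = 5.
The 7 still-open variables draw from only 7 values {4, 6, 7, 8, 9, 10, 11}, so each is used; only Z can be 4, hence Z = 4.
The 6 still-open variables draw from only 6 values {6, 7, 8, 9, 10, 11}, so each is used; only W can be 10, hence W = 10.
The 5 still-open variables together cover exactly {6, 7, 8, 9, 11} — 5 values for 5 variables — and 6 appears only in S's list, so S = 6.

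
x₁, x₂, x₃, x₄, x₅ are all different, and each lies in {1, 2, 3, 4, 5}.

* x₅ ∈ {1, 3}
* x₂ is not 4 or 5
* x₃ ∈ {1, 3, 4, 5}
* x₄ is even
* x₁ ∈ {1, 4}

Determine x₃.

Among the 5 variables, 5 fits only x₃ (and all 5 values in {1, 2, 3, 4, 5} must be used), so x₃ = 5.

5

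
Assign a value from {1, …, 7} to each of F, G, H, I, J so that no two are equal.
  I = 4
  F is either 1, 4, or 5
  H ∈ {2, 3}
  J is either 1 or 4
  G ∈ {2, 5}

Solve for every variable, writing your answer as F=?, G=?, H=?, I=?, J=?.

F=5, G=2, H=3, I=4, J=1

I's domain is down to {4}, so I = 4. Remove 4 from F, J.
That leaves J = 1. Remove 1 from F.
F must be 5 (only option left). Eliminate 5 elsewhere: G.
G must be 2 (only option left). Remove 2 from H.
H has just one choice, so H = 3.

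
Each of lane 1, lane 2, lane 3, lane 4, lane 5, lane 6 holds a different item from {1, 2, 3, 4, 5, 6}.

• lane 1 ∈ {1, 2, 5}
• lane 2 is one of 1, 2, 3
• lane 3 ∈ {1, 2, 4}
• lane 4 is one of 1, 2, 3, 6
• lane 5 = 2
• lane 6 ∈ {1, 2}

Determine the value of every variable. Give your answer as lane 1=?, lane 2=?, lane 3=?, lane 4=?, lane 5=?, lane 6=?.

lane 1=5, lane 2=3, lane 3=4, lane 4=6, lane 5=2, lane 6=1

lane 5 has just one choice, so lane 5 = 2. Strike 2 from lane 1, lane 2, lane 3, lane 4, lane 6.
lane 6 must be 1 (only option left). Eliminate 1 elsewhere: lane 1, lane 2, lane 3, lane 4.
That leaves lane 1 = 5.
lane 2 must be 3 (only option left). Strike 3 from lane 4.
lane 3 has just one choice, so lane 3 = 4.
That leaves lane 4 = 6.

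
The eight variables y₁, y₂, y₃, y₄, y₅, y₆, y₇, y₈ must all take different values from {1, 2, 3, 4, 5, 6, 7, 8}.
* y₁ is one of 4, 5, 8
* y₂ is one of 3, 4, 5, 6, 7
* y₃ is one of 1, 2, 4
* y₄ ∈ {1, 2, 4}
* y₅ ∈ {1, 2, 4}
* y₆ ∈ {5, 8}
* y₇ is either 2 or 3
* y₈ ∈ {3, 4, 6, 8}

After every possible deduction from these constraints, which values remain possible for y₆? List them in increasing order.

The 8 variables draw from only 8 values {1, 2, 3, 4, 5, 6, 7, 8}, so each is used; only y₂ can be 7, hence y₂ = 7.
The 7 still-open variables draw from only 7 values {1, 2, 3, 4, 5, 6, 8}, so each is used; only y₈ can be 6, hence y₈ = 6.
The 6 still-open variables together cover exactly {1, 2, 3, 4, 5, 8} — 6 values for 6 variables — and 3 appears only in y₇'s list, so y₇ = 3.
y₃, y₄, y₅ between them cover only {1, 2, 4} — a naked triple. Remove those values from y₁.
No further eliminations apply; y₆ can still be any of 5, 8.

5, 8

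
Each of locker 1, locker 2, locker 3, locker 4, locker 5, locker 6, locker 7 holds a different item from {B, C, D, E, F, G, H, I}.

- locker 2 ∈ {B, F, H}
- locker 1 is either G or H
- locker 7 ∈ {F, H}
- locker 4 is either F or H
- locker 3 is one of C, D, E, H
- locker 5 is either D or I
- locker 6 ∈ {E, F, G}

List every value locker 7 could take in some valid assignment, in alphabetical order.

F, H

The 2 variables locker 4 and locker 7 are confined to {F, H}, which locks those values in; drop them from locker 1, locker 2, locker 3, locker 6.
locker 1 must be G (only option left). Strike G from locker 6.
locker 2 must be B (only option left).
That leaves locker 6 = E. Remove E from locker 3.
No further eliminations apply; locker 7 can still be any of F, H.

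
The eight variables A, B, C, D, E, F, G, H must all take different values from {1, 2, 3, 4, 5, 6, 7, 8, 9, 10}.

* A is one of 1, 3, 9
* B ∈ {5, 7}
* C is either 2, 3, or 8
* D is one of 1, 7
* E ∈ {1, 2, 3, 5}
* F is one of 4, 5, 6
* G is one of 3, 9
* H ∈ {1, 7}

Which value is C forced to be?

8

D and H between them cover only {1, 7} — a naked pair. Remove those values from A, B, E.
B has just one choice, so B = 5. Strike 5 from E, F.
The 2 variables A and G are confined to {3, 9}, which locks those values in; drop them from C, E.
E has just one choice, so E = 2. Remove 2 from C.
So C = 8.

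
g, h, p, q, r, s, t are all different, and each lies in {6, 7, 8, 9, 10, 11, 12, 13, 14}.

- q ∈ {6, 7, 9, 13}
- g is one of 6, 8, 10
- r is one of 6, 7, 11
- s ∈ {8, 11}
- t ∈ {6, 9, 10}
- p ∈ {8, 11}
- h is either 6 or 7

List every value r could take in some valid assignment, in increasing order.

The 7 variables together cover exactly {6, 7, 8, 9, 10, 11, 13} — 7 values for 7 variables — and 13 appears only in q's list, so q = 13.
The 6 still-open variables together cover exactly {6, 7, 8, 9, 10, 11} — 6 values for 6 variables — and 9 appears only in t's list, so t = 9.
The 5 still-open variables together cover exactly {6, 7, 8, 10, 11} — 5 values for 5 variables — and 10 appears only in g's list, so g = 10.
p and s share exactly the 2 values {8, 11}; by pigeonhole those values go to them, so strike 8, 11 from r.
No further eliminations apply; r can still be any of 6, 7.

6, 7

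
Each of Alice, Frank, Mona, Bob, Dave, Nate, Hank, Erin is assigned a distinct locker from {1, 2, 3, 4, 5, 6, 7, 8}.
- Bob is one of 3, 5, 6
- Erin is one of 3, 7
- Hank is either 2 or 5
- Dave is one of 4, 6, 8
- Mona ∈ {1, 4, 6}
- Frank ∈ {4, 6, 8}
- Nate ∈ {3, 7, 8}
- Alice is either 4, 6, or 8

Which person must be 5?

Bob

The 8 variables draw from only 8 values {1, 2, 3, 4, 5, 6, 7, 8}, so each is used; only Mona can be 1, hence Mona = 1.
Among the 7 still-open variables, 2 fits only Hank (and all 7 values in {2, 3, 4, 5, 6, 7, 8} must be used), so Hank = 2.
The 6 still-open variables together cover exactly {3, 4, 5, 6, 7, 8} — 6 values for 6 variables — and 5 appears only in Bob's list, so Bob = 5.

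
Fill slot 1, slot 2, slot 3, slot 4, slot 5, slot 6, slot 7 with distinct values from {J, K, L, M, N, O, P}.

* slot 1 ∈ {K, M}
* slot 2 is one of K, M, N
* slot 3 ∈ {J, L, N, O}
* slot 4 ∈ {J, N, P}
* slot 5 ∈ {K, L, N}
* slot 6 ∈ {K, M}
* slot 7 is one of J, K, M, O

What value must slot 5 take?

L

The 7 variables together cover exactly {J, K, L, M, N, O, P} — 7 values for 7 variables — and P appears only in slot 4's list, so slot 4 = P.
slot 1 and slot 6 share exactly the 2 values {K, M}; by pigeonhole those values go to them, so strike K, M from slot 2, slot 5, slot 7.
That leaves slot 2 = N. Strike N from slot 3, slot 5.
So slot 5 = L.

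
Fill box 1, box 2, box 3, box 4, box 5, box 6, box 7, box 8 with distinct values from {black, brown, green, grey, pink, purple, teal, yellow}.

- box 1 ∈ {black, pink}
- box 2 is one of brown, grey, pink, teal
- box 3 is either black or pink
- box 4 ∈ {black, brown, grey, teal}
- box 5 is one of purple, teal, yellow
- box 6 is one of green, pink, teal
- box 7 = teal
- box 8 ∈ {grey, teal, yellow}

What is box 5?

purple

box 7 has just one choice, so box 7 = teal. Strike teal from box 2, box 4, box 5, box 6, box 8.
The 7 still-open variables together cover exactly {black, brown, green, grey, pink, purple, yellow} — 7 values for 7 variables — and green appears only in box 6's list, so box 6 = green.
The 6 still-open variables draw from only 6 values {black, brown, grey, pink, purple, yellow}, so each is used; only box 5 can be purple, hence box 5 = purple.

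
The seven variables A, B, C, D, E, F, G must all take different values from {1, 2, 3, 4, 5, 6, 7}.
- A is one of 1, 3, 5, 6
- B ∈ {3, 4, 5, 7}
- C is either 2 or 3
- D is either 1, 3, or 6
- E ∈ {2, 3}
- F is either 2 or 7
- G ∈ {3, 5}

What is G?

Among the 7 variables, 4 fits only B (and all 7 values in {1, 2, 3, 4, 5, 6, 7} must be used), so B = 4.
The 6 still-open variables together cover exactly {1, 2, 3, 5, 6, 7} — 6 values for 6 variables — and 7 appears only in F's list, so F = 7.
The 2 variables C and E are confined to {2, 3}, which locks those values in; drop them from A, D, G.
So G = 5.

5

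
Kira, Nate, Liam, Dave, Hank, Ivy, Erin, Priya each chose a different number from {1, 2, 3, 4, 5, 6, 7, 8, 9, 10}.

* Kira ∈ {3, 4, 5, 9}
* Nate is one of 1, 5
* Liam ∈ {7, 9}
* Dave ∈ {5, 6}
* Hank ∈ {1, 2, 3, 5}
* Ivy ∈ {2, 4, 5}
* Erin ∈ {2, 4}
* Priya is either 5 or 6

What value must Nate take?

The 8 variables draw from only 8 values {1, 2, 3, 4, 5, 6, 7, 9}, so each is used; only Liam can be 7, hence Liam = 7.
Among the 7 still-open variables, 9 fits only Kira (and all 7 values in {1, 2, 3, 4, 5, 6, 9} must be used), so Kira = 9.
The 6 still-open variables draw from only 6 values {1, 2, 3, 4, 5, 6}, so each is used; only Hank can be 3, hence Hank = 3.
The 5 still-open variables together cover exactly {1, 2, 4, 5, 6} — 5 values for 5 variables — and 1 appears only in Nate's list, so Nate = 1.

1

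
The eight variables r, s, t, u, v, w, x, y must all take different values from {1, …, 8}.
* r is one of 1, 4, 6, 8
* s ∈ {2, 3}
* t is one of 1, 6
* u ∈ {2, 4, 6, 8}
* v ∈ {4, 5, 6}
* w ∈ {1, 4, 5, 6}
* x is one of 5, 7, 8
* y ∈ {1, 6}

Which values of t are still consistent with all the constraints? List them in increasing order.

1, 6

The 8 variables together cover exactly {1, 2, 3, 4, 5, 6, 7, 8} — 8 values for 8 variables — and 3 appears only in s's list, so s = 3.
Among the 7 still-open variables, 2 fits only u (and all 7 values in {1, 2, 4, 5, 6, 7, 8} must be used), so u = 2.
Among the 6 still-open variables, 7 fits only x (and all 6 values in {1, 4, 5, 6, 7, 8} must be used), so x = 7.
Among the 5 still-open variables, 8 fits only r (and all 5 values in {1, 4, 5, 6, 8} must be used), so r = 8.
t and y between them cover only {1, 6} — a naked pair. Remove those values from v, w.
No further eliminations apply; t can still be any of 1, 6.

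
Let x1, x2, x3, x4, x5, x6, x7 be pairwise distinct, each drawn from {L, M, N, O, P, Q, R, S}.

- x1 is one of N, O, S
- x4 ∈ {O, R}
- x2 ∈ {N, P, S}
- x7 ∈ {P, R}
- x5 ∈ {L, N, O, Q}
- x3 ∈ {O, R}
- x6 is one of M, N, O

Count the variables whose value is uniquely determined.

x3 and x4 between them cover only {O, R} — a naked pair. Remove those values from x1, x5, x6, x7.
x7 must be P (only option left). So x2 can't be P.
The 2 variables x1 and x2 are confined to {N, S}, which locks those values in; drop them from x5, x6.
x6 must be M (only option left).
Determined: x6=M, x7=P. The other variables each still have more than one consistent value. That makes 2.

2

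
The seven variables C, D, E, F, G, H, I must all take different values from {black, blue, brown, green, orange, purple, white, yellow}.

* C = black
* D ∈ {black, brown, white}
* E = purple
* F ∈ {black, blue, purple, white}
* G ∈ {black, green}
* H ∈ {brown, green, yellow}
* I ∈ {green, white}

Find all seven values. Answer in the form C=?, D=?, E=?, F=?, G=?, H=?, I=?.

C must be black (only option left). Remove black from D, F, G.
That leaves E = purple. Remove purple from F.
That leaves G = green. Remove green from H, I.
That leaves I = white. Remove white from D, F.
That leaves D = brown. So H can't be brown.
F's domain is down to {blue}, so F = blue.
H has just one choice, so H = yellow.

C=black, D=brown, E=purple, F=blue, G=green, H=yellow, I=white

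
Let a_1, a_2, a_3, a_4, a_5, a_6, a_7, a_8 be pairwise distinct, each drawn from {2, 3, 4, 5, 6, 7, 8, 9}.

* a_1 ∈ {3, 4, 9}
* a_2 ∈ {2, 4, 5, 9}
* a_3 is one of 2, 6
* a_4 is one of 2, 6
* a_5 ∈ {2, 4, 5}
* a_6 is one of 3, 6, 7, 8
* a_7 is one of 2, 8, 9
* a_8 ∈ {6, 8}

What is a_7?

9

The 8 variables together cover exactly {2, 3, 4, 5, 6, 7, 8, 9} — 8 values for 8 variables — and 7 appears only in a_6's list, so a_6 = 7.
Among the 7 still-open variables, 3 fits only a_1 (and all 7 values in {2, 3, 4, 5, 6, 8, 9} must be used), so a_1 = 3.
The 2 variables a_3 and a_4 are confined to {2, 6}, which locks those values in; drop them from a_2, a_5, a_7, a_8.
a_8 must be 8 (only option left). So a_7 can't be 8.
So a_7 = 9.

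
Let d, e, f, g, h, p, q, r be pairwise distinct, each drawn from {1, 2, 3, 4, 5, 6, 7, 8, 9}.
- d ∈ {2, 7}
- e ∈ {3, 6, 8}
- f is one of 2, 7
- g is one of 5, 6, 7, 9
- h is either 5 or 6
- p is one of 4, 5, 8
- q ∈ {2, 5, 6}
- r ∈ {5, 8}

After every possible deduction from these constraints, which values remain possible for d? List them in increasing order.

The 8 variables draw from only 8 values {2, 3, 4, 5, 6, 7, 8, 9}, so each is used; only e can be 3, hence e = 3.
Among the 7 still-open variables, 4 fits only p (and all 7 values in {2, 4, 5, 6, 7, 8, 9} must be used), so p = 4.
The 6 still-open variables together cover exactly {2, 5, 6, 7, 8, 9} — 6 values for 6 variables — and 8 appears only in r's list, so r = 8.
The 5 still-open variables draw from only 5 values {2, 5, 6, 7, 9}, so each is used; only g can be 9, hence g = 9.
d and f between them cover only {2, 7} — a naked pair. Remove those values from q.
No further eliminations apply; d can still be any of 2, 7.

2, 7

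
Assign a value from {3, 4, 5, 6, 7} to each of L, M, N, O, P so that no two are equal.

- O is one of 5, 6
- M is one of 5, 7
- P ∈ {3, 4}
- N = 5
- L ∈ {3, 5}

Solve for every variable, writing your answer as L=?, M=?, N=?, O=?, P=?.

L=3, M=7, N=5, O=6, P=4

N's domain is down to {5}, so N = 5. So L, M, O can't be 5.
That leaves O = 6.
L's domain is down to {3}, so L = 3. Strike 3 from P.
M's domain is down to {7}, so M = 7.
P's domain is down to {4}, so P = 4.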